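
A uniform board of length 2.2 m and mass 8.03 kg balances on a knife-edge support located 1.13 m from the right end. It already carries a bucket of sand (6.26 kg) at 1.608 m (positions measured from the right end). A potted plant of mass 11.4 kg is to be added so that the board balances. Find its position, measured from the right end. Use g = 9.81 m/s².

About the knife-edge support (at 1.13 m from the right end):
Beam weight: 8.03 × 9.81 = 78.77 N down at 1.1 m → arm 0.03 m, τ = 78.77 × 0.03 = 2.363 N·m clockwise.
Bucket of sand: 6.26 × 9.81 = 61.41 N down at 1.608 m → arm 0.478 m, τ = 61.41 × 0.478 = 29.35 N·m counterclockwise.
Net moment of existing loads = 26.99 N·m counterclockwise.
The potted plant weighs 11.4 × 9.81 = 111.8 N and must supply an equal clockwise moment, so its lever arm about the knife-edge support is 26.99 / 111.8 = 0.241 m.
That puts it at 1.13 − 0.241 = 0.889 m from the right end.

x ≈ 0.889 m from the right end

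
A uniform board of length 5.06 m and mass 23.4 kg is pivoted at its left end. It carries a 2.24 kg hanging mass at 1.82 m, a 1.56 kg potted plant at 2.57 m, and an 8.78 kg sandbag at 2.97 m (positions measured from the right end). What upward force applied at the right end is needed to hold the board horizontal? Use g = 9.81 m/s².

F ≈ 172 N

Choose the left end as the axis so the unknown pivot reaction has zero arm there.
Beam weight: 23.4 × 9.81 = 229.6 N down at 2.53 m → arm 2.53 m, τ = 229.6 × 2.53 = 580.9 N·m clockwise.
Hanging mass: 2.24 × 9.81 = 21.97 N down at 1.82 m → arm 3.24 m, τ = 21.97 × 3.24 = 71.18 N·m clockwise.
Potted plant: 1.56 × 9.81 = 15.3 N down at 2.57 m → arm 2.49 m, τ = 15.3 × 2.49 = 38.1 N·m clockwise.
Sandbag: 8.78 × 9.81 = 86.13 N down at 2.97 m → arm 2.09 m, τ = 86.13 × 2.09 = 180 N·m clockwise.
Net moment of the loads = 870.2 N·m clockwise.
The upward force F acts at the right end, arm 5.06 m, giving F × 5.06 counterclockwise.
Balancing moments: F × 5.06 = 870.2, giving F = 870.2 / 5.06 = 172 N.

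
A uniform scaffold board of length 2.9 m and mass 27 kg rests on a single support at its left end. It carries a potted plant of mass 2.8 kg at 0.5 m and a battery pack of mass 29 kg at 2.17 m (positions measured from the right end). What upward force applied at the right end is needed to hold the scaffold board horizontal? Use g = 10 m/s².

F ≈ 231 N

About the left end:
Beam weight: 27 × 10 = 270 N down at 1.45 m → arm 1.45 m, τ = 270 × 1.45 = 391.5 N·m clockwise.
Potted plant: 2.8 × 10 = 28 N down at 0.5 m → arm 2.4 m, τ = 28 × 2.4 = 67.2 N·m clockwise.
Battery pack: 29 × 10 = 290 N down at 2.17 m → arm 0.73 m, τ = 290 × 0.73 = 211.7 N·m clockwise.
Net moment of the loads = 670.4 N·m clockwise.
The upward force F acts at the right end, arm 2.9 m, giving F × 2.9 counterclockwise.
Setting net torque to zero: F × 2.9 = 670.4 → F = 670.4 / 2.9 = 231 N.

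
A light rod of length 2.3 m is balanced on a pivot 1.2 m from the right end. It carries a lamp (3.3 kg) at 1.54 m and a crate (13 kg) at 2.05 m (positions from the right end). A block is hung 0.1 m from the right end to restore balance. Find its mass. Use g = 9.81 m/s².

m ≈ 11.1 kg

Taking torques about the pivot (at 1.2 m from the right end):
Lamp: 3.3 × 9.81 = 32.37 N down at 1.54 m → arm 0.34 m, τ = 32.37 × 0.34 = 11.01 N·m counterclockwise.
Crate: 13 × 9.81 = 127.5 N down at 2.05 m → arm 0.85 m, τ = 127.5 × 0.85 = 108.4 N·m counterclockwise.
Net moment of known loads = 119.4 N·m counterclockwise.
An unknown mass m at 0.1 m has arm 1.1 m; its moment is m·g·1.1 clockwise.
For rotational equilibrium, m × 9.81 × 1.1 = 119.4, so m = 119.4 / (9.81 × 1.1) = 11.1 kg.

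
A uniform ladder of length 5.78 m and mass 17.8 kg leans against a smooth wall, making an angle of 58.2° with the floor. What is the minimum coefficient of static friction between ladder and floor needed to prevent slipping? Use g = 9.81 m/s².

μ_min ≈ 0.31

Taking torques about the foot of the ladder:
Ladder weight 17.8×9.81 = 174.6 N acts at 2.89 m along the ladder; its horizontal arm is 2.89·cos58.2° = 1.523 m → τ = 265.9 N·m clockwise.
Wall normal N acts horizontally at the top; its moment arm is the height L sinθ = 5.78·sin58.2° = 4.912 m, counterclockwise.
Στ = 0 ⇒ N × 4.912 = 265.9 ⇒ N = 54.13 N.
ΣFx = 0 ⇒ f = N_wall = 54.13 N. ΣFy = 0 ⇒ N_floor = 174.6 N.
μ_min = f / N_floor = 54.13 / 174.6 = 0.31.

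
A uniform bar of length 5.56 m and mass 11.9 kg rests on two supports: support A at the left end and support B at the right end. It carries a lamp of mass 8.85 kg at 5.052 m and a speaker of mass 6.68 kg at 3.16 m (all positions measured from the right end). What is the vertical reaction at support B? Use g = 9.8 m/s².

Choose support A as the axis so its reaction then has zero moment arm.
Beam weight: 11.9 × 9.8 = 116.6 N down at 2.78 m → arm 2.78 m, τ = 116.6 × 2.78 = 324.1 N·m clockwise.
Lamp: 8.85 × 9.8 = 86.73 N down at 5.052 m → arm 0.508 m, τ = 86.73 × 0.508 = 44.06 N·m clockwise.
Speaker: 6.68 × 9.8 = 65.46 N down at 3.16 m → arm 2.4 m, τ = 65.46 × 2.4 = 157.1 N·m clockwise.
Net load moment about support A = 525.3 N·m clockwise.
Reaction R at support B is upward at 0 m, arm 5.56 m → moment R × 5.56 counterclockwise.
For rotational equilibrium, R × 5.56 = 525.3, so R = 94.5 N.

R_B ≈ 94.5 N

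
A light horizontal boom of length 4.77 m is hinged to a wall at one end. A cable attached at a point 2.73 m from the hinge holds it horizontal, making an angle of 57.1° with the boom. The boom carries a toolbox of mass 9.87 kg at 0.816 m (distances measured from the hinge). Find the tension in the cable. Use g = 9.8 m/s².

Take moments about the hinge.
Toolbox: 9.87 × 9.8 = 96.73 N down at 0.816 m → arm 0.816 m, τ = 96.73 × 0.816 = 78.93 N·m clockwise.
Total clockwise load moment = 78.93 N·m.
The cable tension T acts at 2.73 m; only its component perpendicular to the boom, T sinθ, produces torque. sin 57.1° = 0.8396.
Balancing moments: T × 2.73 × 0.8396 = 78.93, giving T = 78.93 / 2.292 = 34.4 N.

T ≈ 34.4 N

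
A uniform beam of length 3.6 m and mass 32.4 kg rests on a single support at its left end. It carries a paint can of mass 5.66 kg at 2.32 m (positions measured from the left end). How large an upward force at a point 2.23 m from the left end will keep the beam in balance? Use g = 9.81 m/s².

Choose the left end as the axis so the unknown pivot reaction has zero arm there.
Beam weight: 32.4 × 9.81 = 317.8 N down at 1.8 m → arm 1.8 m, τ = 317.8 × 1.8 = 572 N·m clockwise.
Paint can: 5.66 × 9.81 = 55.52 N down at 2.32 m → arm 2.32 m, τ = 55.52 × 2.32 = 128.8 N·m clockwise.
Net moment of the loads = 700.8 N·m clockwise.
The upward force F acts at a point 2.23 m from the left end, arm 2.23 m, giving F × 2.23 counterclockwise.
Στ = 0 ⇒ F × 2.23 = 700.8 ⇒ F = 700.8 / 2.23 = 314 N.

F ≈ 314 N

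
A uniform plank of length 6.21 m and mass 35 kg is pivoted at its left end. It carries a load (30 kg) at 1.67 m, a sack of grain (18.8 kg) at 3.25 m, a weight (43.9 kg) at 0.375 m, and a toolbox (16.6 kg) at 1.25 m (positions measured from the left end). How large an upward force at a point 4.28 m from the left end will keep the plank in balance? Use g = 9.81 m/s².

Take moments about the left end.
Beam weight: 35 × 9.81 = 343.4 N down at 3.105 m → arm 3.105 m, τ = 343.4 × 3.105 = 1066 N·m clockwise.
Load: 30 × 9.81 = 294.3 N down at 1.67 m → arm 1.67 m, τ = 294.3 × 1.67 = 491.5 N·m clockwise.
Sack of grain: 18.8 × 9.81 = 184.4 N down at 3.25 m → arm 3.25 m, τ = 184.4 × 3.25 = 599.3 N·m clockwise.
Weight: 43.9 × 9.81 = 430.7 N down at 0.375 m → arm 0.375 m, τ = 430.7 × 0.375 = 161.5 N·m clockwise.
Toolbox: 16.6 × 9.81 = 162.8 N down at 1.25 m → arm 1.25 m, τ = 162.8 × 1.25 = 203.5 N·m clockwise.
Net moment of the loads = 2522 N·m clockwise.
The upward force F acts at a point 4.28 m from the left end, arm 4.28 m, giving F × 4.28 counterclockwise.
Setting net torque to zero: F × 4.28 = 2522 → F = 2522 / 4.28 = 589 N.

F ≈ 589 N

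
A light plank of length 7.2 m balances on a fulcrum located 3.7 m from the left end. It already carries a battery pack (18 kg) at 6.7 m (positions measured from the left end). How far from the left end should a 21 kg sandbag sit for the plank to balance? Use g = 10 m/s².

x ≈ 1.13 m from the left end

Sum moments about the fulcrum (at 3.7 m from the left end) (the support reaction has zero arm there).
Battery pack: 18 × 10 = 180 N down at 6.7 m → arm 3 m, τ = 180 × 3 = 540 N·m clockwise.
Net moment of existing loads = 540 N·m clockwise.
The sandbag weighs 21 × 10 = 210 N and must supply an equal counterclockwise moment, so its lever arm about the fulcrum is 540 / 210 = 2.57 m.
That puts it at 3.7 − 2.57 = 1.13 m from the left end.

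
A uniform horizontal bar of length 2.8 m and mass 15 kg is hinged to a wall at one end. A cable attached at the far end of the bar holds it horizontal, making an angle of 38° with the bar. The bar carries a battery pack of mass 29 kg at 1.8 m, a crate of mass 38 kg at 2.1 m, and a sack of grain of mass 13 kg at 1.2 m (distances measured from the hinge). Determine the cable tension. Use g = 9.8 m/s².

About the hinge:
Beam weight: 15 × 9.8 = 147 N down at 1.4 m → arm 1.4 m, τ = 147 × 1.4 = 205.8 N·m clockwise.
Battery pack: 29 × 9.8 = 284.2 N down at 1.8 m → arm 1.8 m, τ = 284.2 × 1.8 = 511.6 N·m clockwise.
Crate: 38 × 9.8 = 372.4 N down at 2.1 m → arm 2.1 m, τ = 372.4 × 2.1 = 782 N·m clockwise.
Sack of grain: 13 × 9.8 = 127.4 N down at 1.2 m → arm 1.2 m, τ = 127.4 × 1.2 = 152.9 N·m clockwise.
Total clockwise load moment = 1652 N·m.
The cable tension T acts at 2.8 m; only its component perpendicular to the bar, T sinθ, produces torque. sin 38° = 0.6157.
For rotational equilibrium, T × 2.8 × 0.6157 = 1652, so T = 1652 / 1.724 = 958 N.

T ≈ 958 N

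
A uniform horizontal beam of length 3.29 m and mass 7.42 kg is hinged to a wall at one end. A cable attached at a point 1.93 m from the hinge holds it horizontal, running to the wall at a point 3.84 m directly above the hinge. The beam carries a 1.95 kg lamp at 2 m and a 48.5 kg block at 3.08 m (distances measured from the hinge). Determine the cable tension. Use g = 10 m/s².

Choose the hinge as the axis so the unknown hinge reaction has zero arm there.
Beam weight: 7.42 × 10 = 74.2 N down at 1.645 m → arm 1.645 m, τ = 74.2 × 1.645 = 122.1 N·m clockwise.
Lamp: 1.95 × 10 = 19.5 N down at 2 m → arm 2 m, τ = 19.5 × 2 = 39 N·m clockwise.
Block: 48.5 × 10 = 485 N down at 3.08 m → arm 3.08 m, τ = 485 × 3.08 = 1494 N·m clockwise.
Total clockwise load moment = 1655 N·m.
The cable tension T acts at 1.93 m; only its component perpendicular to the beam, T sinθ, produces torque. sinθ = h/√(h²+d²) = 3.84/√(3.84²+1.93²) = 0.8935.
Στ = 0 ⇒ T × 1.93 × 0.8935 = 1655 ⇒ T = 1655 / 1.724 = 960 N.

T ≈ 960 N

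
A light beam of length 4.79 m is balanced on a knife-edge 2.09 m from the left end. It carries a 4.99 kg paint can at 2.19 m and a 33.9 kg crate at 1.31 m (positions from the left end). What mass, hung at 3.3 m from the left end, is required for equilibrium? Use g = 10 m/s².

Take moments about the knife-edge (at 2.09 m from the left end).
Paint can: 4.99 × 10 = 49.9 N down at 2.19 m → arm 0.1 m, τ = 49.9 × 0.1 = 4.99 N·m clockwise.
Crate: 33.9 × 10 = 339 N down at 1.31 m → arm 0.78 m, τ = 339 × 0.78 = 264.4 N·m counterclockwise.
Net moment of known loads = 259.4 N·m counterclockwise.
An unknown mass m at 3.3 m has arm 1.21 m; its moment is m·g·1.21 clockwise.
For rotational equilibrium, m × 10 × 1.21 = 259.4, so m = 259.4 / (10 × 1.21) = 21.4 kg.

m ≈ 21.4 kg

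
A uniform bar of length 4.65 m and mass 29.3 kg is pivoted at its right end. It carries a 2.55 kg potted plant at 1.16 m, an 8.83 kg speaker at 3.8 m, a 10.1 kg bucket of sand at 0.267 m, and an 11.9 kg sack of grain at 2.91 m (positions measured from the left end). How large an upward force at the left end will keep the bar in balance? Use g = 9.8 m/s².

Take moments about the right end.
Beam weight: 29.3 × 9.8 = 287.1 N down at 2.325 m → arm 2.325 m, τ = 287.1 × 2.325 = 667.5 N·m counterclockwise.
Potted plant: 2.55 × 9.8 = 24.99 N down at 1.16 m → arm 3.49 m, τ = 24.99 × 3.49 = 87.22 N·m counterclockwise.
Speaker: 8.83 × 9.8 = 86.53 N down at 3.8 m → arm 0.85 m, τ = 86.53 × 0.85 = 73.55 N·m counterclockwise.
Bucket of sand: 10.1 × 9.8 = 98.98 N down at 0.267 m → arm 4.383 m, τ = 98.98 × 4.383 = 433.8 N·m counterclockwise.
Sack of grain: 11.9 × 9.8 = 116.6 N down at 2.91 m → arm 1.74 m, τ = 116.6 × 1.74 = 202.9 N·m counterclockwise.
Net moment of the loads = 1465 N·m counterclockwise.
The upward force F acts at the left end, arm 4.65 m, giving F × 4.65 clockwise.
Setting net torque to zero: F × 4.65 = 1465 → F = 1465 / 4.65 = 315 N.

F ≈ 315 N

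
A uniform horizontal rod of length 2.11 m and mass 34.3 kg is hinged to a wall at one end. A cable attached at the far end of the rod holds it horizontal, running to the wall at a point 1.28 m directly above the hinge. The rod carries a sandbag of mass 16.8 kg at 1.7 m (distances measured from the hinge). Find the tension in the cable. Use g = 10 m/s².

Choose the hinge as the axis so the unknown hinge reaction has zero arm there.
Beam weight: 34.3 × 10 = 343 N down at 1.055 m → arm 1.055 m, τ = 343 × 1.055 = 361.9 N·m clockwise.
Sandbag: 16.8 × 10 = 168 N down at 1.7 m → arm 1.7 m, τ = 168 × 1.7 = 285.6 N·m clockwise.
Total clockwise load moment = 647.5 N·m.
The cable tension T acts at 2.11 m; only its component perpendicular to the rod, T sinθ, produces torque. sinθ = h/√(h²+d²) = 1.28/√(1.28²+2.11²) = 0.5187.
Balancing moments: T × 2.11 × 0.5187 = 647.5, giving T = 647.5 / 1.094 = 592 N.

T ≈ 592 N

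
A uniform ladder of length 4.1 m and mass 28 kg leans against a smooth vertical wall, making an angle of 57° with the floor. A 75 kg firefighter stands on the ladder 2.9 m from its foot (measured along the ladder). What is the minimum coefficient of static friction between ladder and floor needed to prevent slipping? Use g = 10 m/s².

μ_min ≈ 0.423

About the foot of the ladder:
Ladder weight 28×10 = 280 N acts at 2.05 m along the ladder; its horizontal arm is 2.05·cos57° = 1.117 m → τ = 312.8 N·m clockwise.
Firefighter: 75×10 = 750 N at 2.9 m → arm 1.579 m → τ = 1184 N·m clockwise.
Wall normal N acts horizontally at the top; its moment arm is the height L sinθ = 4.1·sin57° = 3.439 m, counterclockwise.
Στ = 0 ⇒ N × 3.439 = 1497 ⇒ N = 435.3 N.
ΣFx = 0 ⇒ f = N_wall = 435.3 N. ΣFy = 0 ⇒ N_floor = 1030 N.
μ_min = f / N_floor = 435.3 / 1030 = 0.423.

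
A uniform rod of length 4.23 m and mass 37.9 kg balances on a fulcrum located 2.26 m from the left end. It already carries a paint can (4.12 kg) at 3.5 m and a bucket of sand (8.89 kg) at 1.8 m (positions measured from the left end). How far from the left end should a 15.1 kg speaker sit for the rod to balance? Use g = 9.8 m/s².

x ≈ 2.56 m from the left end

Taking torques about the fulcrum (at 2.26 m from the left end):
Beam weight: 37.9 × 9.8 = 371.4 N down at 2.115 m → arm 0.145 m, τ = 371.4 × 0.145 = 53.85 N·m counterclockwise.
Paint can: 4.12 × 9.8 = 40.38 N down at 3.5 m → arm 1.24 m, τ = 40.38 × 1.24 = 50.07 N·m clockwise.
Bucket of sand: 8.89 × 9.8 = 87.12 N down at 1.8 m → arm 0.46 m, τ = 87.12 × 0.46 = 40.08 N·m counterclockwise.
Net moment of existing loads = 43.86 N·m counterclockwise.
The speaker weighs 15.1 × 9.8 = 148 N and must supply an equal clockwise moment, so its lever arm about the fulcrum is 43.86 / 148 = 0.296 m.
That puts it at 2.26 + 0.296 = 2.56 m from the left end.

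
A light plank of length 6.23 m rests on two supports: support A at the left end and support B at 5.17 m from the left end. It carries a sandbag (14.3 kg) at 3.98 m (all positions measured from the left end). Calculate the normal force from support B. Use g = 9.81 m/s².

R_B ≈ 108 N

Sum moments about support A (its reaction then has zero moment arm).
Sandbag: 14.3 × 9.81 = 140.3 N down at 3.98 m → arm 3.98 m, τ = 140.3 × 3.98 = 558.4 N·m clockwise.
Net load moment about support A = 558.4 N·m clockwise.
Reaction R at support B is upward at 5.17 m, arm 5.17 m → moment R × 5.17 counterclockwise.
For rotational equilibrium, R × 5.17 = 558.4, so R = 108 N.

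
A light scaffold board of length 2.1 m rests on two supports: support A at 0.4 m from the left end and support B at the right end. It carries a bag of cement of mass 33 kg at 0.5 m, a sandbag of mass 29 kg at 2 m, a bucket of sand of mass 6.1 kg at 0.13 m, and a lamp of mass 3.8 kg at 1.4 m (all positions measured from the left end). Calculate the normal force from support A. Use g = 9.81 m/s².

R_A ≈ 406 N

Take moments about support B.
Bag of cement: 33 × 9.81 = 323.7 N down at 0.5 m → arm 1.6 m, τ = 323.7 × 1.6 = 517.9 N·m counterclockwise.
Sandbag: 29 × 9.81 = 284.5 N down at 2 m → arm 0.1 m, τ = 284.5 × 0.1 = 28.45 N·m counterclockwise.
Bucket of sand: 6.1 × 9.81 = 59.84 N down at 0.13 m → arm 1.97 m, τ = 59.84 × 1.97 = 117.9 N·m counterclockwise.
Lamp: 3.8 × 9.81 = 37.28 N down at 1.4 m → arm 0.7 m, τ = 37.28 × 0.7 = 26.1 N·m counterclockwise.
Net load moment about support B = 690.4 N·m counterclockwise.
Reaction R at support A is upward at 0.4 m, arm 1.7 m → moment R × 1.7 clockwise.
Setting net torque to zero: R × 1.7 = 690.4 → R = 406 N.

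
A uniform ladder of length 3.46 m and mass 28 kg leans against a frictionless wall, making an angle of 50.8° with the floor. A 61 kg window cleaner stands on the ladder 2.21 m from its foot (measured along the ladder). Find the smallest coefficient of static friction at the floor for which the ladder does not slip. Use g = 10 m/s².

About the foot of the ladder:
Ladder weight 28×10 = 280 N acts at 1.73 m along the ladder; its horizontal arm is 1.73·cos50.8° = 1.093 m → τ = 306 N·m clockwise.
Window cleaner: 61×10 = 610 N at 2.21 m → arm 1.397 m → τ = 852.2 N·m clockwise.
Wall normal N acts horizontally at the top; its moment arm is the height L sinθ = 3.46·sin50.8° = 2.681 m, counterclockwise.
Στ = 0 ⇒ N × 2.681 = 1158 ⇒ N = 431.9 N.
ΣFx = 0 ⇒ f = N_wall = 431.9 N. ΣFy = 0 ⇒ N_floor = 890 N.
μ_min = f / N_floor = 431.9 / 890 = 0.485.

μ_min ≈ 0.485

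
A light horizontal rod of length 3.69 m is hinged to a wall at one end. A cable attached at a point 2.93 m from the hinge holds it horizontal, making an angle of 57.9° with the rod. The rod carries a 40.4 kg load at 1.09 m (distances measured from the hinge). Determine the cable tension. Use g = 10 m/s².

T ≈ 177 N

Take moments about the hinge.
Load: 40.4 × 10 = 404 N down at 1.09 m → arm 1.09 m, τ = 404 × 1.09 = 440.4 N·m clockwise.
Total clockwise load moment = 440.4 N·m.
The cable tension T acts at 2.93 m; only its component perpendicular to the rod, T sinθ, produces torque. sin 57.9° = 0.8471.
Setting net torque to zero: T × 2.93 × 0.8471 = 440.4 → T = 440.4 / 2.482 = 177 N.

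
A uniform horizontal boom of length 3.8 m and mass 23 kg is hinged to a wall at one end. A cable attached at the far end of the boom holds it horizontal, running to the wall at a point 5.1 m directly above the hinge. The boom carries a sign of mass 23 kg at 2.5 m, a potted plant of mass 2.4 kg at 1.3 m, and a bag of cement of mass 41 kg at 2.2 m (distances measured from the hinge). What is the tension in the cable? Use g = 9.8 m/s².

Take moments about the hinge.
Beam weight: 23 × 9.8 = 225.4 N down at 1.9 m → arm 1.9 m, τ = 225.4 × 1.9 = 428.3 N·m clockwise.
Sign: 23 × 9.8 = 225.4 N down at 2.5 m → arm 2.5 m, τ = 225.4 × 2.5 = 563.5 N·m clockwise.
Potted plant: 2.4 × 9.8 = 23.52 N down at 1.3 m → arm 1.3 m, τ = 23.52 × 1.3 = 30.58 N·m clockwise.
Bag of cement: 41 × 9.8 = 401.8 N down at 2.2 m → arm 2.2 m, τ = 401.8 × 2.2 = 884 N·m clockwise.
Total clockwise load moment = 1906 N·m.
The cable tension T acts at 3.8 m; only its component perpendicular to the boom, T sinθ, produces torque. sinθ = h/√(h²+d²) = 5.1/√(5.1²+3.8²) = 0.8019.
Balancing moments: T × 3.8 × 0.8019 = 1906, giving T = 1906 / 3.047 = 626 N.

T ≈ 626 N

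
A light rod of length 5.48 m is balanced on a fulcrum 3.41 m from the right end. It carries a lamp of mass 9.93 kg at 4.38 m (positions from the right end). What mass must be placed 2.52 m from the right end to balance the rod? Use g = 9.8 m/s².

m ≈ 10.8 kg

Choose the fulcrum (at 3.41 m from the right end) as the axis so the support reaction has zero arm there.
Lamp: 9.93 × 9.8 = 97.31 N down at 4.38 m → arm 0.97 m, τ = 97.31 × 0.97 = 94.39 N·m counterclockwise.
Net moment of known loads = 94.39 N·m counterclockwise.
An unknown mass m at 2.52 m has arm 0.89 m; its moment is m·g·0.89 clockwise.
Στ = 0 ⇒ m × 9.8 × 0.89 = 94.39 ⇒ m = 94.39 / (9.8 × 0.89) = 10.8 kg.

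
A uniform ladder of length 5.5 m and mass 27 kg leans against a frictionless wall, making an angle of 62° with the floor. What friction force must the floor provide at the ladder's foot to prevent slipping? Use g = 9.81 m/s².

f ≈ 70.4 N

Choose the foot of the ladder as the axis so the floor normal and friction both act there and drop out.
Ladder weight 27×9.81 = 264.9 N acts at 2.75 m along the ladder; its horizontal arm is 2.75·cos62° = 1.291 m → τ = 342 N·m clockwise.
Wall normal N acts horizontally at the top; its moment arm is the height L sinθ = 5.5·sin62° = 4.856 m, counterclockwise.
Στ = 0 ⇒ N × 4.856 = 342 ⇒ N = 70.4 N.
ΣFx = 0: friction at the foot balances the wall's push, so f = N_wall = 70.4 N.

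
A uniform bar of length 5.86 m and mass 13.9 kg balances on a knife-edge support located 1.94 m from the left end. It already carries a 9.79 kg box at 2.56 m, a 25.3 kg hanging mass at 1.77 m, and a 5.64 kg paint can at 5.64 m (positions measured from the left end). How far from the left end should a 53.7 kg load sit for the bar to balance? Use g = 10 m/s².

x ≈ 1.26 m from the left end

Choose the knife-edge support (at 1.94 m from the left end) as the axis so the support reaction has zero arm there.
Beam weight: 13.9 × 10 = 139 N down at 2.93 m → arm 0.99 m, τ = 139 × 0.99 = 137.6 N·m clockwise.
Box: 9.79 × 10 = 97.9 N down at 2.56 m → arm 0.62 m, τ = 97.9 × 0.62 = 60.7 N·m clockwise.
Hanging mass: 25.3 × 10 = 253 N down at 1.77 m → arm 0.17 m, τ = 253 × 0.17 = 43.01 N·m counterclockwise.
Paint can: 5.64 × 10 = 56.4 N down at 5.64 m → arm 3.7 m, τ = 56.4 × 3.7 = 208.7 N·m clockwise.
Net moment of existing loads = 364 N·m clockwise.
The load weighs 53.7 × 10 = 537 N and must supply an equal counterclockwise moment, so its lever arm about the knife-edge support is 364 / 537 = 0.678 m.
That puts it at 1.94 − 0.678 = 1.26 m from the left end.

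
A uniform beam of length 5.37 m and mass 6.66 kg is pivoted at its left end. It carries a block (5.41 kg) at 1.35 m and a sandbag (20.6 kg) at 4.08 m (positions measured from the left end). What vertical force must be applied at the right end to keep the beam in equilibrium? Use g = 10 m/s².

Take moments about the left end.
Beam weight: 6.66 × 10 = 66.6 N down at 2.685 m → arm 2.685 m, τ = 66.6 × 2.685 = 178.8 N·m clockwise.
Block: 5.41 × 10 = 54.1 N down at 1.35 m → arm 1.35 m, τ = 54.1 × 1.35 = 73.04 N·m clockwise.
Sandbag: 20.6 × 10 = 206 N down at 4.08 m → arm 4.08 m, τ = 206 × 4.08 = 840.5 N·m clockwise.
Net moment of the loads = 1092 N·m clockwise.
The upward force F acts at the right end, arm 5.37 m, giving F × 5.37 counterclockwise.
Setting net torque to zero: F × 5.37 = 1092 → F = 1092 / 5.37 = 203 N.

F ≈ 203 N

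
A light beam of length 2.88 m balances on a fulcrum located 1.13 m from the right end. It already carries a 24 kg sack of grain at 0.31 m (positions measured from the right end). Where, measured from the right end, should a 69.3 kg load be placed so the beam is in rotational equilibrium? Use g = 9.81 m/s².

x ≈ 1.41 m from the right end

About the fulcrum (at 1.13 m from the right end):
Sack of grain: 24 × 9.81 = 235.4 N down at 0.31 m → arm 0.82 m, τ = 235.4 × 0.82 = 193 N·m clockwise.
Net moment of existing loads = 193 N·m clockwise.
The load weighs 69.3 × 9.81 = 679.8 N and must supply an equal counterclockwise moment, so its lever arm about the fulcrum is 193 / 679.8 = 0.284 m.
That puts it at 1.13 + 0.284 = 1.41 m from the right end.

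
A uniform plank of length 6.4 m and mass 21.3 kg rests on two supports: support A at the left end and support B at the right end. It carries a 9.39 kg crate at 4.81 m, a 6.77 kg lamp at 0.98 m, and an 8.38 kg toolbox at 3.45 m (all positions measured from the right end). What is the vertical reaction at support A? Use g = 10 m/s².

Take moments about support B.
Beam weight: 21.3 × 10 = 213 N down at 3.2 m → arm 3.2 m, τ = 213 × 3.2 = 681.6 N·m counterclockwise.
Crate: 9.39 × 10 = 93.9 N down at 4.81 m → arm 4.81 m, τ = 93.9 × 4.81 = 451.7 N·m counterclockwise.
Lamp: 6.77 × 10 = 67.7 N down at 0.98 m → arm 0.98 m, τ = 67.7 × 0.98 = 66.35 N·m counterclockwise.
Toolbox: 8.38 × 10 = 83.8 N down at 3.45 m → arm 3.45 m, τ = 83.8 × 3.45 = 289.1 N·m counterclockwise.
Net load moment about support B = 1489 N·m counterclockwise.
Reaction R at support A is upward at 6.4 m, arm 6.4 m → moment R × 6.4 clockwise.
Balancing moments: R × 6.4 = 1489, giving R = 233 N.

R_A ≈ 233 N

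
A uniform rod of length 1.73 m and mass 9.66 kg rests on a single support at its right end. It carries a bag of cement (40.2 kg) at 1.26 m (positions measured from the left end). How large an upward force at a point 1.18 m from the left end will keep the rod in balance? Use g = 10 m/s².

Take moments about the right end.
Beam weight: 9.66 × 10 = 96.6 N down at 0.865 m → arm 0.865 m, τ = 96.6 × 0.865 = 83.56 N·m counterclockwise.
Bag of cement: 40.2 × 10 = 402 N down at 1.26 m → arm 0.47 m, τ = 402 × 0.47 = 188.9 N·m counterclockwise.
Net moment of the loads = 272.5 N·m counterclockwise.
The upward force F acts at a point 1.18 m from the left end, arm 0.55 m, giving F × 0.55 clockwise.
Setting net torque to zero: F × 0.55 = 272.5 → F = 272.5 / 0.55 = 495 N.

F ≈ 495 N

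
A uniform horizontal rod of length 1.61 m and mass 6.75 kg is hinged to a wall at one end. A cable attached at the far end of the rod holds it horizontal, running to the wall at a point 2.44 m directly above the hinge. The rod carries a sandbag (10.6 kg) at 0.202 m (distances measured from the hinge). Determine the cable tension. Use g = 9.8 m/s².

T ≈ 55.2 N

Take moments about the hinge.
Beam weight: 6.75 × 9.8 = 66.15 N down at 0.805 m → arm 0.805 m, τ = 66.15 × 0.805 = 53.25 N·m clockwise.
Sandbag: 10.6 × 9.8 = 103.9 N down at 0.202 m → arm 0.202 m, τ = 103.9 × 0.202 = 20.99 N·m clockwise.
Total clockwise load moment = 74.24 N·m.
The cable tension T acts at 1.61 m; only its component perpendicular to the rod, T sinθ, produces torque. sinθ = h/√(h²+d²) = 2.44/√(2.44²+1.61²) = 0.8347.
Balancing moments: T × 1.61 × 0.8347 = 74.24, giving T = 74.24 / 1.344 = 55.2 N.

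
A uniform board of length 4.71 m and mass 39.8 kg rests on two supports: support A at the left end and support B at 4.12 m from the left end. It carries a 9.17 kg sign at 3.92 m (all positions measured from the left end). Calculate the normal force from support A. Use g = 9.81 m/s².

R_A ≈ 172 N

Choose support B as the axis so its reaction then has zero moment arm.
Beam weight: 39.8 × 9.81 = 390.4 N down at 2.355 m → arm 1.765 m, τ = 390.4 × 1.765 = 689.1 N·m counterclockwise.
Sign: 9.17 × 9.81 = 89.96 N down at 3.92 m → arm 0.2 m, τ = 89.96 × 0.2 = 17.99 N·m counterclockwise.
Net load moment about support B = 707.1 N·m counterclockwise.
Reaction R at support A is upward at 0 m, arm 4.12 m → moment R × 4.12 clockwise.
Setting net torque to zero: R × 4.12 = 707.1 → R = 172 N.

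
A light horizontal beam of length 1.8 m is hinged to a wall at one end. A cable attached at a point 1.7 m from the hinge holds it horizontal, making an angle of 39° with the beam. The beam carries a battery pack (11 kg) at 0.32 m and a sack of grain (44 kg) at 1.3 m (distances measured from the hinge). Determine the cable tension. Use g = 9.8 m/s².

T ≈ 556 N

Taking torques about the hinge:
Battery pack: 11 × 9.8 = 107.8 N down at 0.32 m → arm 0.32 m, τ = 107.8 × 0.32 = 34.5 N·m clockwise.
Sack of grain: 44 × 9.8 = 431.2 N down at 1.3 m → arm 1.3 m, τ = 431.2 × 1.3 = 560.6 N·m clockwise.
Total clockwise load moment = 595.1 N·m.
The cable tension T acts at 1.7 m; only its component perpendicular to the beam, T sinθ, produces torque. sin 39° = 0.6293.
Setting net torque to zero: T × 1.7 × 0.6293 = 595.1 → T = 595.1 / 1.07 = 556 N.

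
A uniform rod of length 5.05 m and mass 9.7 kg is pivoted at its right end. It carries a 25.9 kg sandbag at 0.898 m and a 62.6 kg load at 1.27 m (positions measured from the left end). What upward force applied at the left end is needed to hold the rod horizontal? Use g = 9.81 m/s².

F ≈ 716 N

About the right end:
Beam weight: 9.7 × 9.81 = 95.16 N down at 2.525 m → arm 2.525 m, τ = 95.16 × 2.525 = 240.3 N·m counterclockwise.
Sandbag: 25.9 × 9.81 = 254.1 N down at 0.898 m → arm 4.152 m, τ = 254.1 × 4.152 = 1055 N·m counterclockwise.
Load: 62.6 × 9.81 = 614.1 N down at 1.27 m → arm 3.78 m, τ = 614.1 × 3.78 = 2321 N·m counterclockwise.
Net moment of the loads = 3616 N·m counterclockwise.
The upward force F acts at the left end, arm 5.05 m, giving F × 5.05 clockwise.
Setting net torque to zero: F × 5.05 = 3616 → F = 3616 / 5.05 = 716 N.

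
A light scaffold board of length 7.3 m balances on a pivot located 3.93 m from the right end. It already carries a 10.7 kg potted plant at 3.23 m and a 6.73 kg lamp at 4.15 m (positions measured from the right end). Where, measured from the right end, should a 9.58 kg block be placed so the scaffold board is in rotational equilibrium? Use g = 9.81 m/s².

x ≈ 4.56 m from the right end

About the pivot (at 3.93 m from the right end):
Potted plant: 10.7 × 9.81 = 105 N down at 3.23 m → arm 0.7 m, τ = 105 × 0.7 = 73.5 N·m clockwise.
Lamp: 6.73 × 9.81 = 66.02 N down at 4.15 m → arm 0.22 m, τ = 66.02 × 0.22 = 14.52 N·m counterclockwise.
Net moment of existing loads = 58.98 N·m clockwise.
The block weighs 9.58 × 9.81 = 93.98 N and must supply an equal counterclockwise moment, so its lever arm about the pivot is 58.98 / 93.98 = 0.628 m.
That puts it at 3.93 + 0.628 = 4.56 m from the right end.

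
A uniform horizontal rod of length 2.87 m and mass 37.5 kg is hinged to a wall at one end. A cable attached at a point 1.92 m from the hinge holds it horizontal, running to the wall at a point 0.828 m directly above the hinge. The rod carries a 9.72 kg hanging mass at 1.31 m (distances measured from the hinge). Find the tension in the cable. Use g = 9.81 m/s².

Choose the hinge as the axis so the unknown hinge reaction has zero arm there.
Beam weight: 37.5 × 9.81 = 367.9 N down at 1.435 m → arm 1.435 m, τ = 367.9 × 1.435 = 527.9 N·m clockwise.
Hanging mass: 9.72 × 9.81 = 95.35 N down at 1.31 m → arm 1.31 m, τ = 95.35 × 1.31 = 124.9 N·m clockwise.
Total clockwise load moment = 652.8 N·m.
The cable tension T acts at 1.92 m; only its component perpendicular to the rod, T sinθ, produces torque. sinθ = h/√(h²+d²) = 0.828/√(0.828²+1.92²) = 0.396.
Setting net torque to zero: T × 1.92 × 0.396 = 652.8 → T = 652.8 / 0.7603 = 859 N.

T ≈ 859 N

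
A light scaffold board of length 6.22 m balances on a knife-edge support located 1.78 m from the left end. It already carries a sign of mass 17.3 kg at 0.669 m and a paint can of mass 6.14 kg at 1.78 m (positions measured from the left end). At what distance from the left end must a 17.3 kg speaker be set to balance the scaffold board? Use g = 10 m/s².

x ≈ 2.89 m from the left end

Taking torques about the knife-edge support (at 1.78 m from the left end):
Sign: 17.3 × 10 = 173 N down at 0.669 m → arm 1.111 m, τ = 173 × 1.111 = 192.2 N·m counterclockwise.
Paint can: acts at the knife-edge support, moment arm 0 → no torque.
Net moment of existing loads = 192.2 N·m counterclockwise.
The speaker weighs 17.3 × 10 = 173 N and must supply an equal clockwise moment, so its lever arm about the knife-edge support is 192.2 / 173 = 1.11 m.
That puts it at 1.78 + 1.11 = 2.89 m from the left end.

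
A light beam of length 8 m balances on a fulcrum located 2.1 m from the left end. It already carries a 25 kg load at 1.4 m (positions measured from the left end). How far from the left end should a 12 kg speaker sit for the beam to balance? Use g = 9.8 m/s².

x ≈ 3.56 m from the left end

Taking torques about the fulcrum (at 2.1 m from the left end):
Load: 25 × 9.8 = 245 N down at 1.4 m → arm 0.7 m, τ = 245 × 0.7 = 171.5 N·m counterclockwise.
Net moment of existing loads = 171.5 N·m counterclockwise.
The speaker weighs 12 × 9.8 = 117.6 N and must supply an equal clockwise moment, so its lever arm about the fulcrum is 171.5 / 117.6 = 1.46 m.
That puts it at 2.1 + 1.46 = 3.56 m from the left end.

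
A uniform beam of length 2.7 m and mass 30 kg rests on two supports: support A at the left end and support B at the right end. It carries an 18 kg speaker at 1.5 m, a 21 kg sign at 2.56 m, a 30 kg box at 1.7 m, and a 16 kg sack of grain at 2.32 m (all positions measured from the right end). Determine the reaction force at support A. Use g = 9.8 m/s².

Take moments about support B.
Beam weight: 30 × 9.8 = 294 N down at 1.35 m → arm 1.35 m, τ = 294 × 1.35 = 396.9 N·m counterclockwise.
Speaker: 18 × 9.8 = 176.4 N down at 1.5 m → arm 1.5 m, τ = 176.4 × 1.5 = 264.6 N·m counterclockwise.
Sign: 21 × 9.8 = 205.8 N down at 2.56 m → arm 2.56 m, τ = 205.8 × 2.56 = 526.8 N·m counterclockwise.
Box: 30 × 9.8 = 294 N down at 1.7 m → arm 1.7 m, τ = 294 × 1.7 = 499.8 N·m counterclockwise.
Sack of grain: 16 × 9.8 = 156.8 N down at 2.32 m → arm 2.32 m, τ = 156.8 × 2.32 = 363.8 N·m counterclockwise.
Net load moment about support B = 2052 N·m counterclockwise.
Reaction R at support A is upward at 2.7 m, arm 2.7 m → moment R × 2.7 clockwise.
For rotational equilibrium, R × 2.7 = 2052, so R = 760 N.

R_A ≈ 760 N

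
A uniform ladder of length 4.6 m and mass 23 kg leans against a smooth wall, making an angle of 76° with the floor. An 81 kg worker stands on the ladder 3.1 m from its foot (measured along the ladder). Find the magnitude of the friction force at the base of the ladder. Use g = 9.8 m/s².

f ≈ 161 N

Sum moments about the foot of the ladder (the floor normal and friction both act there and drop out).
Ladder weight 23×9.8 = 225.4 N acts at 2.3 m along the ladder; its horizontal arm is 2.3·cos76° = 0.5564 m → τ = 125.4 N·m clockwise.
Worker: 81×9.8 = 793.8 N at 3.1 m → arm 0.75 m → τ = 595.3 N·m clockwise.
Wall normal N acts horizontally at the top; its moment arm is the height L sinθ = 4.6·sin76° = 4.463 m, counterclockwise.
Setting net torque to zero: N × 4.463 = 720.7 → N = 161 N.
ΣFx = 0: friction at the foot balances the wall's push, so f = N_wall = 161 N.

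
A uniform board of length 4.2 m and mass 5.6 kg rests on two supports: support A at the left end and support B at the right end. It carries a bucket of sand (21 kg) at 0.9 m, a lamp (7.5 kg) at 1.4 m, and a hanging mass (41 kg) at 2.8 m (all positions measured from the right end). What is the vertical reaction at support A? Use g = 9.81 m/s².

R_A ≈ 364 N

Taking torques about support B:
Beam weight: 5.6 × 9.81 = 54.94 N down at 2.1 m → arm 2.1 m, τ = 54.94 × 2.1 = 115.4 N·m counterclockwise.
Bucket of sand: 21 × 9.81 = 206 N down at 0.9 m → arm 0.9 m, τ = 206 × 0.9 = 185.4 N·m counterclockwise.
Lamp: 7.5 × 9.81 = 73.58 N down at 1.4 m → arm 1.4 m, τ = 73.58 × 1.4 = 103 N·m counterclockwise.
Hanging mass: 41 × 9.81 = 402.2 N down at 2.8 m → arm 2.8 m, τ = 402.2 × 2.8 = 1126 N·m counterclockwise.
Net load moment about support B = 1530 N·m counterclockwise.
Reaction R at support A is upward at 4.2 m, arm 4.2 m → moment R × 4.2 clockwise.
Στ = 0 ⇒ R × 4.2 = 1530 ⇒ R = 364 N.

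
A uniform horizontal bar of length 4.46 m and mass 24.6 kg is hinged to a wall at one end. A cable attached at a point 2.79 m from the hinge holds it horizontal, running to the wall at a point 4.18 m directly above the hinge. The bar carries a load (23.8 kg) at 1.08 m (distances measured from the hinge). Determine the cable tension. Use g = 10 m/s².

T ≈ 347 N

Take moments about the hinge.
Beam weight: 24.6 × 10 = 246 N down at 2.23 m → arm 2.23 m, τ = 246 × 2.23 = 548.6 N·m clockwise.
Load: 23.8 × 10 = 238 N down at 1.08 m → arm 1.08 m, τ = 238 × 1.08 = 257 N·m clockwise.
Total clockwise load moment = 805.6 N·m.
The cable tension T acts at 2.79 m; only its component perpendicular to the bar, T sinθ, produces torque. sinθ = h/√(h²+d²) = 4.18/√(4.18²+2.79²) = 0.8317.
Balancing moments: T × 2.79 × 0.8317 = 805.6, giving T = 805.6 / 2.32 = 347 N.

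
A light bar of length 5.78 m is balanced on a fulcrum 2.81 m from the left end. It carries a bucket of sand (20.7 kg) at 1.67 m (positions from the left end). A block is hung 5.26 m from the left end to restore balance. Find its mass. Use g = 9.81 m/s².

Take moments about the fulcrum (at 2.81 m from the left end).
Bucket of sand: 20.7 × 9.81 = 203.1 N down at 1.67 m → arm 1.14 m, τ = 203.1 × 1.14 = 231.5 N·m counterclockwise.
Net moment of known loads = 231.5 N·m counterclockwise.
An unknown mass m at 5.26 m has arm 2.45 m; its moment is m·g·2.45 clockwise.
Balancing moments: m × 9.81 × 2.45 = 231.5, giving m = 231.5 / (9.81 × 2.45) = 9.63 kg.

m ≈ 9.63 kg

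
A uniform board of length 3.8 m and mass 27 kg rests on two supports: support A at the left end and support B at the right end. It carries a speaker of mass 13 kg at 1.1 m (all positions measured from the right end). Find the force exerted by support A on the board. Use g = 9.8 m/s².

R_A ≈ 169 N

Take moments about support B.
Beam weight: 27 × 9.8 = 264.6 N down at 1.9 m → arm 1.9 m, τ = 264.6 × 1.9 = 502.7 N·m counterclockwise.
Speaker: 13 × 9.8 = 127.4 N down at 1.1 m → arm 1.1 m, τ = 127.4 × 1.1 = 140.1 N·m counterclockwise.
Net load moment about support B = 642.8 N·m counterclockwise.
Reaction R at support A is upward at 3.8 m, arm 3.8 m → moment R × 3.8 clockwise.
Balancing moments: R × 3.8 = 642.8, giving R = 169 N.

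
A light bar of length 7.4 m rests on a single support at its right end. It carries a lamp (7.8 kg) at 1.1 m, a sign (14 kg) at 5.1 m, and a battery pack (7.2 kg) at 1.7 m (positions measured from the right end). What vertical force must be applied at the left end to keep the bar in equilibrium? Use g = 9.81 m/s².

Take moments about the right end.
Lamp: 7.8 × 9.81 = 76.52 N down at 1.1 m → arm 1.1 m, τ = 76.52 × 1.1 = 84.17 N·m counterclockwise.
Sign: 14 × 9.81 = 137.3 N down at 5.1 m → arm 5.1 m, τ = 137.3 × 5.1 = 700.2 N·m counterclockwise.
Battery pack: 7.2 × 9.81 = 70.63 N down at 1.7 m → arm 1.7 m, τ = 70.63 × 1.7 = 120.1 N·m counterclockwise.
Net moment of the loads = 904.5 N·m counterclockwise.
The upward force F acts at the left end, arm 7.4 m, giving F × 7.4 clockwise.
Στ = 0 ⇒ F × 7.4 = 904.5 ⇒ F = 904.5 / 7.4 = 122 N.

F ≈ 122 N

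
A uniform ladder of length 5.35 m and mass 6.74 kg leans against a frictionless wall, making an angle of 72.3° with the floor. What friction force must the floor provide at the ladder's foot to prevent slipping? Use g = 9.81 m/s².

f ≈ 10.6 N

About the foot of the ladder:
Ladder weight 6.74×9.81 = 66.12 N acts at 2.675 m along the ladder; its horizontal arm is 2.675·cos72.3° = 0.8133 m → τ = 53.78 N·m clockwise.
Wall normal N acts horizontally at the top; its moment arm is the height L sinθ = 5.35·sin72.3° = 5.097 m, counterclockwise.
For rotational equilibrium, N × 5.097 = 53.78, so N = 10.6 N.
ΣFx = 0: friction at the foot balances the wall's push, so f = N_wall = 10.6 N.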